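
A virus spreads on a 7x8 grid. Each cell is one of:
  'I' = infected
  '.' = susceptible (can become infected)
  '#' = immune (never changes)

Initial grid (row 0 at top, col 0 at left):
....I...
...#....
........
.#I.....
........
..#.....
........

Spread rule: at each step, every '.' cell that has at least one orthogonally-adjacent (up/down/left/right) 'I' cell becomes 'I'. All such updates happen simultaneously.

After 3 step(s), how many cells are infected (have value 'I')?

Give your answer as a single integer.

Step 0 (initial): 2 infected
Step 1: +6 new -> 8 infected
Step 2: +10 new -> 18 infected
Step 3: +11 new -> 29 infected

Answer: 29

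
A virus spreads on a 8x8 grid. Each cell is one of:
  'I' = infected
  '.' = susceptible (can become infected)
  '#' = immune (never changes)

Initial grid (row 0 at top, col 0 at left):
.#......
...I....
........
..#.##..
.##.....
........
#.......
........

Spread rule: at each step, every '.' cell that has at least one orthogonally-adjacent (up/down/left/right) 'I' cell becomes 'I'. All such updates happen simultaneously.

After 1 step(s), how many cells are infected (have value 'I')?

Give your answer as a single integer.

Answer: 5

Derivation:
Step 0 (initial): 1 infected
Step 1: +4 new -> 5 infected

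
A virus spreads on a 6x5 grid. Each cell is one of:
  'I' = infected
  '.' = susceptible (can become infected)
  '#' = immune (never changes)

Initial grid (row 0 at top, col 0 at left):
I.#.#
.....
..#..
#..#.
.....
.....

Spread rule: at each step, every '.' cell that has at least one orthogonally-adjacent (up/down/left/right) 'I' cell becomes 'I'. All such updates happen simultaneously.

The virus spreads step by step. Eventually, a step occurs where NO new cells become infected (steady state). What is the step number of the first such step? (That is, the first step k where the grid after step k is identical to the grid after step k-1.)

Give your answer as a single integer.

Step 0 (initial): 1 infected
Step 1: +2 new -> 3 infected
Step 2: +2 new -> 5 infected
Step 3: +2 new -> 7 infected
Step 4: +2 new -> 9 infected
Step 5: +5 new -> 14 infected
Step 6: +4 new -> 18 infected
Step 7: +4 new -> 22 infected
Step 8: +2 new -> 24 infected
Step 9: +1 new -> 25 infected
Step 10: +0 new -> 25 infected

Answer: 10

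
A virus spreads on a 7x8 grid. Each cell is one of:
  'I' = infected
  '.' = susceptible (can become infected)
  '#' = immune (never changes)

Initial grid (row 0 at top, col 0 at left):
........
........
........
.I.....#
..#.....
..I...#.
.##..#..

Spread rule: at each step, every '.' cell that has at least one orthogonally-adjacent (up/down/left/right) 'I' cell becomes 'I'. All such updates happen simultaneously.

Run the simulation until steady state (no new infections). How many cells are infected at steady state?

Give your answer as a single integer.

Step 0 (initial): 2 infected
Step 1: +6 new -> 8 infected
Step 2: +9 new -> 17 infected
Step 3: +9 new -> 26 infected
Step 4: +6 new -> 32 infected
Step 5: +5 new -> 37 infected
Step 6: +4 new -> 41 infected
Step 7: +4 new -> 45 infected
Step 8: +3 new -> 48 infected
Step 9: +2 new -> 50 infected
Step 10: +0 new -> 50 infected

Answer: 50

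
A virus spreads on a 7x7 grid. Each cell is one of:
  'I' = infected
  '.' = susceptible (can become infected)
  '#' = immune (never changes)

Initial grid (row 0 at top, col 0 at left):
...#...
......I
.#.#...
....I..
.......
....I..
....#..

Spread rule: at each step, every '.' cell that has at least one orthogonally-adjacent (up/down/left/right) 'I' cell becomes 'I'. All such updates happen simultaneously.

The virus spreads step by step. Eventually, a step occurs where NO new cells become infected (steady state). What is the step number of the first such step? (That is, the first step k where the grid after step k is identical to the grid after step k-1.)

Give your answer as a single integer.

Answer: 8

Derivation:
Step 0 (initial): 3 infected
Step 1: +9 new -> 12 infected
Step 2: +11 new -> 23 infected
Step 3: +9 new -> 32 infected
Step 4: +5 new -> 37 infected
Step 5: +5 new -> 42 infected
Step 6: +2 new -> 44 infected
Step 7: +1 new -> 45 infected
Step 8: +0 new -> 45 infected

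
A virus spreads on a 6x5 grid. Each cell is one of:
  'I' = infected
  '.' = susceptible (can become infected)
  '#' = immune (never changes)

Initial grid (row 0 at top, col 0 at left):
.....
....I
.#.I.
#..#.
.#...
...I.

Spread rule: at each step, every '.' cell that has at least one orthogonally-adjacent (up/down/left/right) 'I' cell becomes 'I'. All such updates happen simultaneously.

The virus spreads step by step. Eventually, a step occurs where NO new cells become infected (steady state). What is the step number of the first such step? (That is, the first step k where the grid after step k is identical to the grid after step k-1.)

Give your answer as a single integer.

Step 0 (initial): 3 infected
Step 1: +7 new -> 10 infected
Step 2: +7 new -> 17 infected
Step 3: +4 new -> 21 infected
Step 4: +3 new -> 24 infected
Step 5: +2 new -> 26 infected
Step 6: +0 new -> 26 infected

Answer: 6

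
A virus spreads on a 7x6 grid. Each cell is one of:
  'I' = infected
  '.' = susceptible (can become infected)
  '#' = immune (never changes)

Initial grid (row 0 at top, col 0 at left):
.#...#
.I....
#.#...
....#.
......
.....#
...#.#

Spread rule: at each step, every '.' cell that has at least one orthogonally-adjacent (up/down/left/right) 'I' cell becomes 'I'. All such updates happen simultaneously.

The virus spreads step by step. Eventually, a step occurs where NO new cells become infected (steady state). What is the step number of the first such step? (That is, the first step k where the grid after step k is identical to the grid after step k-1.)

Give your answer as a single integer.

Answer: 9

Derivation:
Step 0 (initial): 1 infected
Step 1: +3 new -> 4 infected
Step 2: +4 new -> 8 infected
Step 3: +6 new -> 14 infected
Step 4: +7 new -> 21 infected
Step 5: +5 new -> 26 infected
Step 6: +5 new -> 31 infected
Step 7: +2 new -> 33 infected
Step 8: +1 new -> 34 infected
Step 9: +0 new -> 34 infected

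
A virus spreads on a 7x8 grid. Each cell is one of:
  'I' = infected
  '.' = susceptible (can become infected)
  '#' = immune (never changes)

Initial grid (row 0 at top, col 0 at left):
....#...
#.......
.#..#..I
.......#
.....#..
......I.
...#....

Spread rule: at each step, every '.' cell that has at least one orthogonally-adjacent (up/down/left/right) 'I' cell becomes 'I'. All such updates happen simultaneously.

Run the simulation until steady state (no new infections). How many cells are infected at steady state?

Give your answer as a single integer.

Step 0 (initial): 2 infected
Step 1: +6 new -> 8 infected
Step 2: +8 new -> 16 infected
Step 3: +6 new -> 22 infected
Step 4: +5 new -> 27 infected
Step 5: +5 new -> 32 infected
Step 6: +7 new -> 39 infected
Step 7: +6 new -> 45 infected
Step 8: +2 new -> 47 infected
Step 9: +2 new -> 49 infected
Step 10: +0 new -> 49 infected

Answer: 49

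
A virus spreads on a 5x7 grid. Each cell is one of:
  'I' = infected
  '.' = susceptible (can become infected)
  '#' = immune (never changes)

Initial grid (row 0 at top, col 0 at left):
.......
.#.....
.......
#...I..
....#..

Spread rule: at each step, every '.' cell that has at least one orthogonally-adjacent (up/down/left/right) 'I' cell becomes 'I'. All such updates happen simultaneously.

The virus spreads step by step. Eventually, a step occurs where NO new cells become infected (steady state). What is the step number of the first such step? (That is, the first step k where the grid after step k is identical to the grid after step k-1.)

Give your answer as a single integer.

Step 0 (initial): 1 infected
Step 1: +3 new -> 4 infected
Step 2: +7 new -> 11 infected
Step 3: +8 new -> 19 infected
Step 4: +6 new -> 25 infected
Step 5: +4 new -> 29 infected
Step 6: +2 new -> 31 infected
Step 7: +1 new -> 32 infected
Step 8: +0 new -> 32 infected

Answer: 8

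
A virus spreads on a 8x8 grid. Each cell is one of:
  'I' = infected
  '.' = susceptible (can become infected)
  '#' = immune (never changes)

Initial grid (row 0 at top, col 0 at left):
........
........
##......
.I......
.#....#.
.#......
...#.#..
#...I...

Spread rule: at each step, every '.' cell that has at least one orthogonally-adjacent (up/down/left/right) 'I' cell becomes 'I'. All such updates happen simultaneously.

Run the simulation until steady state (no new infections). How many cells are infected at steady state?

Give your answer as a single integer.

Step 0 (initial): 2 infected
Step 1: +5 new -> 7 infected
Step 2: +7 new -> 14 infected
Step 3: +13 new -> 27 infected
Step 4: +10 new -> 37 infected
Step 5: +7 new -> 44 infected
Step 6: +6 new -> 50 infected
Step 7: +3 new -> 53 infected
Step 8: +2 new -> 55 infected
Step 9: +1 new -> 56 infected
Step 10: +0 new -> 56 infected

Answer: 56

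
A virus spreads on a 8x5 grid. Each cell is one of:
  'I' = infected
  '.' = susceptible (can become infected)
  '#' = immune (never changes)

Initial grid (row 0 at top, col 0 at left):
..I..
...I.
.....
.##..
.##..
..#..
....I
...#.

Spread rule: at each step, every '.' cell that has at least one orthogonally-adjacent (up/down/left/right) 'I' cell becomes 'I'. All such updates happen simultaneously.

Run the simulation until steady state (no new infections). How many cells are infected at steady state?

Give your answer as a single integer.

Answer: 34

Derivation:
Step 0 (initial): 3 infected
Step 1: +8 new -> 11 infected
Step 2: +9 new -> 20 infected
Step 3: +6 new -> 26 infected
Step 4: +4 new -> 30 infected
Step 5: +3 new -> 33 infected
Step 6: +1 new -> 34 infected
Step 7: +0 new -> 34 infected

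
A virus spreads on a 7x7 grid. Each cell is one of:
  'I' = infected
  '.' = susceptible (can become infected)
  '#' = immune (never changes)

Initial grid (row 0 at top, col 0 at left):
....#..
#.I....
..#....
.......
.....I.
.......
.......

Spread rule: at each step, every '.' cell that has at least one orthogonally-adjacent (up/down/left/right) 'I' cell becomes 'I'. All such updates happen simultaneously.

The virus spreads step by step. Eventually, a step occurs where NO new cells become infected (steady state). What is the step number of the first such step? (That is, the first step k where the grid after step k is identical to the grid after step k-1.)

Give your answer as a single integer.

Step 0 (initial): 2 infected
Step 1: +7 new -> 9 infected
Step 2: +12 new -> 21 infected
Step 3: +11 new -> 32 infected
Step 4: +7 new -> 39 infected
Step 5: +4 new -> 43 infected
Step 6: +2 new -> 45 infected
Step 7: +1 new -> 46 infected
Step 8: +0 new -> 46 infected

Answer: 8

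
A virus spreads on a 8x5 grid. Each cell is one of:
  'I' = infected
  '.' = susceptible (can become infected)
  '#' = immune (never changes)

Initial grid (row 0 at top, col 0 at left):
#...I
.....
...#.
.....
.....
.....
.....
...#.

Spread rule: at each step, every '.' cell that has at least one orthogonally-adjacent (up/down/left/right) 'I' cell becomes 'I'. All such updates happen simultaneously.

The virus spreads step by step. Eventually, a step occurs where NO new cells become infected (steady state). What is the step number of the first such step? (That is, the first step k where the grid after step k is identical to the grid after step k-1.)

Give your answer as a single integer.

Step 0 (initial): 1 infected
Step 1: +2 new -> 3 infected
Step 2: +3 new -> 6 infected
Step 3: +3 new -> 9 infected
Step 4: +4 new -> 13 infected
Step 5: +5 new -> 18 infected
Step 6: +5 new -> 23 infected
Step 7: +5 new -> 28 infected
Step 8: +3 new -> 31 infected
Step 9: +3 new -> 34 infected
Step 10: +2 new -> 36 infected
Step 11: +1 new -> 37 infected
Step 12: +0 new -> 37 infected

Answer: 12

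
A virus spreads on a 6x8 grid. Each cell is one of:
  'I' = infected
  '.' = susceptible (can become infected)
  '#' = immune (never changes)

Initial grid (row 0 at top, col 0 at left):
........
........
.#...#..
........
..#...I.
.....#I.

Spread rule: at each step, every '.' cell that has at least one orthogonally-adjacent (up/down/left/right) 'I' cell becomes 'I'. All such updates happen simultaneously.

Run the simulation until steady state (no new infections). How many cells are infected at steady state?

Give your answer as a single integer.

Answer: 44

Derivation:
Step 0 (initial): 2 infected
Step 1: +4 new -> 6 infected
Step 2: +4 new -> 10 infected
Step 3: +5 new -> 15 infected
Step 4: +6 new -> 21 infected
Step 5: +6 new -> 27 infected
Step 6: +5 new -> 32 infected
Step 7: +5 new -> 37 infected
Step 8: +4 new -> 41 infected
Step 9: +2 new -> 43 infected
Step 10: +1 new -> 44 infected
Step 11: +0 new -> 44 infected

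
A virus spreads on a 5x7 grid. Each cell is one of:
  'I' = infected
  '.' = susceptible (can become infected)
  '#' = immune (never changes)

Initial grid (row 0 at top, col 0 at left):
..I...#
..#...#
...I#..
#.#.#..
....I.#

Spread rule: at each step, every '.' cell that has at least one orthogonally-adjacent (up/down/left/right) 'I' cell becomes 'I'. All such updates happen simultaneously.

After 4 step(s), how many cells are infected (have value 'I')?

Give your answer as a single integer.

Answer: 27

Derivation:
Step 0 (initial): 3 infected
Step 1: +7 new -> 10 infected
Step 2: +7 new -> 17 infected
Step 3: +8 new -> 25 infected
Step 4: +2 new -> 27 infected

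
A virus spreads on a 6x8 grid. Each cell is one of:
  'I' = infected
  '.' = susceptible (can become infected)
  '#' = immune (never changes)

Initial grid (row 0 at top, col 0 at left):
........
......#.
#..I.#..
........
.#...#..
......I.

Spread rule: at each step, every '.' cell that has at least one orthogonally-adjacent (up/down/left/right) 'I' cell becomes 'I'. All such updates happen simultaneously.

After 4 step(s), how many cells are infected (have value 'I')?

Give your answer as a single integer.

Step 0 (initial): 2 infected
Step 1: +7 new -> 9 infected
Step 2: +10 new -> 19 infected
Step 3: +11 new -> 30 infected
Step 4: +6 new -> 36 infected

Answer: 36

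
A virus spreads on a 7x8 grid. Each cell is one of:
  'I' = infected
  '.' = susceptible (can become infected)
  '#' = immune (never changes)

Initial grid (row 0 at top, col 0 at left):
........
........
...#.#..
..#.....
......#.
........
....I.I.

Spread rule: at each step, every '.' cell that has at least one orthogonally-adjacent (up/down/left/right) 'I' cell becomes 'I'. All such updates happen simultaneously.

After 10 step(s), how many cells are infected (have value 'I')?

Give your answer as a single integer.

Step 0 (initial): 2 infected
Step 1: +5 new -> 7 infected
Step 2: +5 new -> 12 infected
Step 3: +6 new -> 18 infected
Step 4: +7 new -> 25 infected
Step 5: +5 new -> 30 infected
Step 6: +7 new -> 37 infected
Step 7: +7 new -> 44 infected
Step 8: +5 new -> 49 infected
Step 9: +2 new -> 51 infected
Step 10: +1 new -> 52 infected

Answer: 52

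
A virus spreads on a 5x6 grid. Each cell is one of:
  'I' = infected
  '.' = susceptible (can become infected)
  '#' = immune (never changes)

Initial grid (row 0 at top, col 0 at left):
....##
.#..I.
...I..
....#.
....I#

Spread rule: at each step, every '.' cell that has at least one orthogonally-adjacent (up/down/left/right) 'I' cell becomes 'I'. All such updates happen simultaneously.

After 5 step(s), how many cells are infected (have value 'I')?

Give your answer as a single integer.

Answer: 25

Derivation:
Step 0 (initial): 3 infected
Step 1: +6 new -> 9 infected
Step 2: +6 new -> 15 infected
Step 3: +5 new -> 20 infected
Step 4: +4 new -> 24 infected
Step 5: +1 new -> 25 infected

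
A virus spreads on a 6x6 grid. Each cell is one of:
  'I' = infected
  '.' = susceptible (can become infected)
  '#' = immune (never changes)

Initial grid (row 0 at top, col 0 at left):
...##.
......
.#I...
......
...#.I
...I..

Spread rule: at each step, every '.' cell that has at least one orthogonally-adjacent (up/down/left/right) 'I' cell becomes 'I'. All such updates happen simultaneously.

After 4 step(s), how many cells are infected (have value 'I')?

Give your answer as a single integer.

Answer: 32

Derivation:
Step 0 (initial): 3 infected
Step 1: +8 new -> 11 infected
Step 2: +10 new -> 21 infected
Step 3: +7 new -> 28 infected
Step 4: +4 new -> 32 infected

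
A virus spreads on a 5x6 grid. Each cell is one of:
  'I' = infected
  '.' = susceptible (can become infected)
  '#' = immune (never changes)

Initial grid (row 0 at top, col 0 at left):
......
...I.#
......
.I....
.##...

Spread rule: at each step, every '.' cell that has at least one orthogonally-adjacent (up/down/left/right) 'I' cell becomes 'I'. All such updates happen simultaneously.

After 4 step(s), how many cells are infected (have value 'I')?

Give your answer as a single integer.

Answer: 26

Derivation:
Step 0 (initial): 2 infected
Step 1: +7 new -> 9 infected
Step 2: +8 new -> 17 infected
Step 3: +6 new -> 23 infected
Step 4: +3 new -> 26 infected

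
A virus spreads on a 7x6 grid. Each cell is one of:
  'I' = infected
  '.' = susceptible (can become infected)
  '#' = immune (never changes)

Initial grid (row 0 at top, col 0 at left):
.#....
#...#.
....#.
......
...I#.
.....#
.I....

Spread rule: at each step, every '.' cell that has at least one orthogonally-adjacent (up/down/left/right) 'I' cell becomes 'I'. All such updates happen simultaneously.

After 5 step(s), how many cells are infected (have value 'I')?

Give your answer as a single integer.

Answer: 34

Derivation:
Step 0 (initial): 2 infected
Step 1: +6 new -> 8 infected
Step 2: +8 new -> 16 infected
Step 3: +6 new -> 22 infected
Step 4: +7 new -> 29 infected
Step 5: +5 new -> 34 infected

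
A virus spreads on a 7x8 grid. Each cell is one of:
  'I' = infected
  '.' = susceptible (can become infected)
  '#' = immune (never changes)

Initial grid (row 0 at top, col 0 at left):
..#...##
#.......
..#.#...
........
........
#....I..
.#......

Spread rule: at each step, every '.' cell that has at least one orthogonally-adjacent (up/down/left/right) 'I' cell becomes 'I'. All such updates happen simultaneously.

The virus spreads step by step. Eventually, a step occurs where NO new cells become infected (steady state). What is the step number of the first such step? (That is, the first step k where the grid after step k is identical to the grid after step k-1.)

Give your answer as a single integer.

Step 0 (initial): 1 infected
Step 1: +4 new -> 5 infected
Step 2: +7 new -> 12 infected
Step 3: +8 new -> 20 infected
Step 4: +7 new -> 27 infected
Step 5: +7 new -> 34 infected
Step 6: +5 new -> 39 infected
Step 7: +4 new -> 43 infected
Step 8: +2 new -> 45 infected
Step 9: +1 new -> 46 infected
Step 10: +1 new -> 47 infected
Step 11: +0 new -> 47 infected

Answer: 11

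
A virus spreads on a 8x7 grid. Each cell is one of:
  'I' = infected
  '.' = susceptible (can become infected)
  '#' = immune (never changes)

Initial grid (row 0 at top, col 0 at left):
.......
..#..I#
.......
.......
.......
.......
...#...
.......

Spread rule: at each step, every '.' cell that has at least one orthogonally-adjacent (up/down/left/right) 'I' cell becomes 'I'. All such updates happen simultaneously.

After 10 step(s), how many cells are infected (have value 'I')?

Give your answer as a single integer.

Step 0 (initial): 1 infected
Step 1: +3 new -> 4 infected
Step 2: +6 new -> 10 infected
Step 3: +5 new -> 15 infected
Step 4: +6 new -> 21 infected
Step 5: +7 new -> 28 infected
Step 6: +9 new -> 37 infected
Step 7: +6 new -> 43 infected
Step 8: +4 new -> 47 infected
Step 9: +3 new -> 50 infected
Step 10: +2 new -> 52 infected

Answer: 52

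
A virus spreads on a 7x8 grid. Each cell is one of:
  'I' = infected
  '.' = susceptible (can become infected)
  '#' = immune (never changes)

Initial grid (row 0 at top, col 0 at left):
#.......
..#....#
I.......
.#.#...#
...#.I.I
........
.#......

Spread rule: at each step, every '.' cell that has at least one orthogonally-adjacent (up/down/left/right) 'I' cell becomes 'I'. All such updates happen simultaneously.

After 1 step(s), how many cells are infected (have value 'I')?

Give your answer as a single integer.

Answer: 11

Derivation:
Step 0 (initial): 3 infected
Step 1: +8 new -> 11 infected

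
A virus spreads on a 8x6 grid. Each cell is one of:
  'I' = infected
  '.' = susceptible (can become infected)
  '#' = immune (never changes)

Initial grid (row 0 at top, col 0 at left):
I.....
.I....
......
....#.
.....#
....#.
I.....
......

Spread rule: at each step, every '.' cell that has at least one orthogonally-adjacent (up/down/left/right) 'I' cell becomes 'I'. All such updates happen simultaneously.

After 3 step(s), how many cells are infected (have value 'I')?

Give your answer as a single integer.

Answer: 28

Derivation:
Step 0 (initial): 3 infected
Step 1: +7 new -> 10 infected
Step 2: +9 new -> 19 infected
Step 3: +9 new -> 28 infected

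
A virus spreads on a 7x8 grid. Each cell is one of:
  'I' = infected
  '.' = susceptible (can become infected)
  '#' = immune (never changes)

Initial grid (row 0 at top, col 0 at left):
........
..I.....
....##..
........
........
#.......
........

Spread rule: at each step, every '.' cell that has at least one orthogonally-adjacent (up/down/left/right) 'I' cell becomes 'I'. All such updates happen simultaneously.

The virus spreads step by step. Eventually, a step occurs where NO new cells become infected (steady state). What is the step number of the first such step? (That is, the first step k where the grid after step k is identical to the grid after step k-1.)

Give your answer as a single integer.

Answer: 11

Derivation:
Step 0 (initial): 1 infected
Step 1: +4 new -> 5 infected
Step 2: +7 new -> 12 infected
Step 3: +7 new -> 19 infected
Step 4: +7 new -> 26 infected
Step 5: +9 new -> 35 infected
Step 6: +7 new -> 42 infected
Step 7: +5 new -> 47 infected
Step 8: +3 new -> 50 infected
Step 9: +2 new -> 52 infected
Step 10: +1 new -> 53 infected
Step 11: +0 new -> 53 infected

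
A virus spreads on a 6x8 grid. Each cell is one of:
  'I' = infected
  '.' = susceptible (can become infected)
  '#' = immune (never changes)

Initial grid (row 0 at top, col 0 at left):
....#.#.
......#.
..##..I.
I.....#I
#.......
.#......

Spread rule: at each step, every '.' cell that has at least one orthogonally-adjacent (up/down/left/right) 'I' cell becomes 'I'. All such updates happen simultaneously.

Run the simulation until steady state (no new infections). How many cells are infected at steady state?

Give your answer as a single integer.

Step 0 (initial): 3 infected
Step 1: +5 new -> 8 infected
Step 2: +10 new -> 18 infected
Step 3: +10 new -> 28 infected
Step 4: +7 new -> 35 infected
Step 5: +4 new -> 39 infected
Step 6: +0 new -> 39 infected

Answer: 39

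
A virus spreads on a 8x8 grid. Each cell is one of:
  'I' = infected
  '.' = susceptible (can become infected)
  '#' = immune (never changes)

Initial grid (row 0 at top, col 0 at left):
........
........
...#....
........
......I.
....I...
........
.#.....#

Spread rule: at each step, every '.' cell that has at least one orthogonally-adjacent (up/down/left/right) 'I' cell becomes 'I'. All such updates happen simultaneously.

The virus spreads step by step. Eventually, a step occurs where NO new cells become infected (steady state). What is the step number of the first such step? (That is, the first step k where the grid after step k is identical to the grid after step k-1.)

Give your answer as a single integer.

Step 0 (initial): 2 infected
Step 1: +8 new -> 10 infected
Step 2: +11 new -> 21 infected
Step 3: +12 new -> 33 infected
Step 4: +9 new -> 42 infected
Step 5: +8 new -> 50 infected
Step 6: +5 new -> 55 infected
Step 7: +3 new -> 58 infected
Step 8: +2 new -> 60 infected
Step 9: +1 new -> 61 infected
Step 10: +0 new -> 61 infected

Answer: 10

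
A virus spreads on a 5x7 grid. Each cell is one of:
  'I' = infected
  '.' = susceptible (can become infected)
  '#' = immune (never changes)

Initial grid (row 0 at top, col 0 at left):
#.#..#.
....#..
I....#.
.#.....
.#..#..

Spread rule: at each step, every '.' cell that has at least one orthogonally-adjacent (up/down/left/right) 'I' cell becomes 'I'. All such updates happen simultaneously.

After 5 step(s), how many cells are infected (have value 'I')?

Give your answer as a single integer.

Answer: 18

Derivation:
Step 0 (initial): 1 infected
Step 1: +3 new -> 4 infected
Step 2: +3 new -> 7 infected
Step 3: +4 new -> 11 infected
Step 4: +4 new -> 15 infected
Step 5: +3 new -> 18 infected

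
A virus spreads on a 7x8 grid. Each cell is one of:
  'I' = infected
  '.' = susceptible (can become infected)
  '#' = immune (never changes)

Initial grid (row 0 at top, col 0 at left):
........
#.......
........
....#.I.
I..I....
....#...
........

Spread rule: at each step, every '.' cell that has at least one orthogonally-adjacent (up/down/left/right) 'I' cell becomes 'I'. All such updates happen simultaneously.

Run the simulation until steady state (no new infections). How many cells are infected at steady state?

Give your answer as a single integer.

Step 0 (initial): 3 infected
Step 1: +11 new -> 14 infected
Step 2: +14 new -> 28 infected
Step 3: +13 new -> 41 infected
Step 4: +8 new -> 49 infected
Step 5: +3 new -> 52 infected
Step 6: +1 new -> 53 infected
Step 7: +0 new -> 53 infected

Answer: 53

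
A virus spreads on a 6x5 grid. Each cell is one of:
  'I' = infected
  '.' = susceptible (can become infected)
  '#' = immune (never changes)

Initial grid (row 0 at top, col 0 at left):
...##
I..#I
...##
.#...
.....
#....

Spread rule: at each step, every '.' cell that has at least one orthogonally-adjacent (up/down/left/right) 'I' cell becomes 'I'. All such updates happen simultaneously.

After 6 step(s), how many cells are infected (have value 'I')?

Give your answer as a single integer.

Step 0 (initial): 2 infected
Step 1: +3 new -> 5 infected
Step 2: +4 new -> 9 infected
Step 3: +3 new -> 12 infected
Step 4: +2 new -> 14 infected
Step 5: +3 new -> 17 infected
Step 6: +3 new -> 20 infected

Answer: 20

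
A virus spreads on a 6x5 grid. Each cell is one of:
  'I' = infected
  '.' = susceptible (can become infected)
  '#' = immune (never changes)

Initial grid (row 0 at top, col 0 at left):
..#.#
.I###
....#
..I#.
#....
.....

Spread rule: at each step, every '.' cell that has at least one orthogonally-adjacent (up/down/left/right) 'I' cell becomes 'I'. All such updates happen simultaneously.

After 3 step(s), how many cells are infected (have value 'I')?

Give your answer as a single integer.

Answer: 18

Derivation:
Step 0 (initial): 2 infected
Step 1: +6 new -> 8 infected
Step 2: +7 new -> 15 infected
Step 3: +3 new -> 18 infected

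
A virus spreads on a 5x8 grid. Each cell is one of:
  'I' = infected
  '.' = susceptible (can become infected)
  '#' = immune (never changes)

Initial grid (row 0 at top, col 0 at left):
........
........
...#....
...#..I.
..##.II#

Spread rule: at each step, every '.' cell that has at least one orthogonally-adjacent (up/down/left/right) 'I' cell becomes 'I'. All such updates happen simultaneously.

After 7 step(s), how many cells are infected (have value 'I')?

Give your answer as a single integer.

Answer: 25

Derivation:
Step 0 (initial): 3 infected
Step 1: +4 new -> 7 infected
Step 2: +4 new -> 11 infected
Step 3: +4 new -> 15 infected
Step 4: +3 new -> 18 infected
Step 5: +2 new -> 20 infected
Step 6: +2 new -> 22 infected
Step 7: +3 new -> 25 infected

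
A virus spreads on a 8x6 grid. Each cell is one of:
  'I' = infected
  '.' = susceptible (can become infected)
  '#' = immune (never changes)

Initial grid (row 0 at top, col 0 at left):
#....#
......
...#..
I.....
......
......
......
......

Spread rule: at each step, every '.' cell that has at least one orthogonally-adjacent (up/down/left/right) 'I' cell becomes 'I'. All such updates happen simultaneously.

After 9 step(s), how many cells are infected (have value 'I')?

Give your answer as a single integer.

Step 0 (initial): 1 infected
Step 1: +3 new -> 4 infected
Step 2: +5 new -> 9 infected
Step 3: +6 new -> 15 infected
Step 4: +7 new -> 22 infected
Step 5: +8 new -> 30 infected
Step 6: +7 new -> 37 infected
Step 7: +5 new -> 42 infected
Step 8: +2 new -> 44 infected
Step 9: +1 new -> 45 infected

Answer: 45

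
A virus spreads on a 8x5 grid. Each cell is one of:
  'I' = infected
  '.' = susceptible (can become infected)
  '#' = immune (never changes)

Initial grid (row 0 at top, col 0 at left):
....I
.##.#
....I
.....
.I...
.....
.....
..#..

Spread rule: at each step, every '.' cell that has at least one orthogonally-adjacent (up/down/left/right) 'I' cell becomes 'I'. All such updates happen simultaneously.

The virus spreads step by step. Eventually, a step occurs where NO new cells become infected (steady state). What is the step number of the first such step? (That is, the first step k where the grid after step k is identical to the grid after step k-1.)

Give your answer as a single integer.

Answer: 6

Derivation:
Step 0 (initial): 3 infected
Step 1: +7 new -> 10 infected
Step 2: +12 new -> 22 infected
Step 3: +7 new -> 29 infected
Step 4: +5 new -> 34 infected
Step 5: +2 new -> 36 infected
Step 6: +0 new -> 36 infected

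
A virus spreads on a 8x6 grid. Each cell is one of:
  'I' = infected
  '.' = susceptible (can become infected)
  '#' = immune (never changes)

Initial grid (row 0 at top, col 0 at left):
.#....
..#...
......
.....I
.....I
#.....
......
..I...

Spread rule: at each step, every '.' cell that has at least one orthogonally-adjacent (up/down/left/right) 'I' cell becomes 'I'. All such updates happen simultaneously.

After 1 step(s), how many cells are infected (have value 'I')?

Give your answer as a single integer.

Step 0 (initial): 3 infected
Step 1: +7 new -> 10 infected

Answer: 10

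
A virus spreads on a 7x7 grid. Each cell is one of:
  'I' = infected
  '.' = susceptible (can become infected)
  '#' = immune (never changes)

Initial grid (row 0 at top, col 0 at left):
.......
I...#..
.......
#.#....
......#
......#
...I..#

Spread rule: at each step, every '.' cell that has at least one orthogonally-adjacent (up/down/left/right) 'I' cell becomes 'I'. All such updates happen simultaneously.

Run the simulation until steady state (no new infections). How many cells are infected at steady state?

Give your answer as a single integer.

Step 0 (initial): 2 infected
Step 1: +6 new -> 8 infected
Step 2: +8 new -> 16 infected
Step 3: +10 new -> 26 infected
Step 4: +6 new -> 32 infected
Step 5: +4 new -> 36 infected
Step 6: +3 new -> 39 infected
Step 7: +3 new -> 42 infected
Step 8: +1 new -> 43 infected
Step 9: +0 new -> 43 infected

Answer: 43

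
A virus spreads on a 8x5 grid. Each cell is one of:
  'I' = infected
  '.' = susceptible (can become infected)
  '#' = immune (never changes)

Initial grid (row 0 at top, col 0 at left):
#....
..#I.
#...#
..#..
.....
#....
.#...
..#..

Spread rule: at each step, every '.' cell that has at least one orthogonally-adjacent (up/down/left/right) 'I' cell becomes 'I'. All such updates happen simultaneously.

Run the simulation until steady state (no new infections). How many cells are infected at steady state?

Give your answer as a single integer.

Answer: 29

Derivation:
Step 0 (initial): 1 infected
Step 1: +3 new -> 4 infected
Step 2: +4 new -> 8 infected
Step 3: +4 new -> 12 infected
Step 4: +5 new -> 17 infected
Step 5: +6 new -> 23 infected
Step 6: +5 new -> 28 infected
Step 7: +1 new -> 29 infected
Step 8: +0 new -> 29 infected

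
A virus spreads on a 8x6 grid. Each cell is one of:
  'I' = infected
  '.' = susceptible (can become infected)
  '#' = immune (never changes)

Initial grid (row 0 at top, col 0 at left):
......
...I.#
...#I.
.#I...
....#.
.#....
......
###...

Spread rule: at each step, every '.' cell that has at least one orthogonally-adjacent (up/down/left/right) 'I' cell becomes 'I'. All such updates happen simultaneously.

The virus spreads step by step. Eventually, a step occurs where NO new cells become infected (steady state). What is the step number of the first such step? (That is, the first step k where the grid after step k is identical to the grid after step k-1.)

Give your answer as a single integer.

Answer: 7

Derivation:
Step 0 (initial): 3 infected
Step 1: +8 new -> 11 infected
Step 2: +8 new -> 19 infected
Step 3: +8 new -> 27 infected
Step 4: +7 new -> 34 infected
Step 5: +4 new -> 38 infected
Step 6: +2 new -> 40 infected
Step 7: +0 new -> 40 infected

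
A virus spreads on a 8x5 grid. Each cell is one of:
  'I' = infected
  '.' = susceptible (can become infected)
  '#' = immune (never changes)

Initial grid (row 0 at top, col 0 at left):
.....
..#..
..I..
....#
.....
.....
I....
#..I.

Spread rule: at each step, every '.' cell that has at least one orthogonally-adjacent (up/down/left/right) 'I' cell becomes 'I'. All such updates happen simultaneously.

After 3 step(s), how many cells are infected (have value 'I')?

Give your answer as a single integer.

Step 0 (initial): 3 infected
Step 1: +8 new -> 11 infected
Step 2: +13 new -> 24 infected
Step 3: +9 new -> 33 infected

Answer: 33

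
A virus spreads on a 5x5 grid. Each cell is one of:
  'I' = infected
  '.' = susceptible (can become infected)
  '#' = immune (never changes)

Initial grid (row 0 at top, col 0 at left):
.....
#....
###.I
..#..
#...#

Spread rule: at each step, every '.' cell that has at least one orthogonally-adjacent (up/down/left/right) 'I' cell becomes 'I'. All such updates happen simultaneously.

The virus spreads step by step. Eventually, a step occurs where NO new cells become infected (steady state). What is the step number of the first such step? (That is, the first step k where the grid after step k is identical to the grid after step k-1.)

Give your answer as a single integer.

Answer: 8

Derivation:
Step 0 (initial): 1 infected
Step 1: +3 new -> 4 infected
Step 2: +3 new -> 7 infected
Step 3: +3 new -> 10 infected
Step 4: +3 new -> 13 infected
Step 5: +2 new -> 15 infected
Step 6: +2 new -> 17 infected
Step 7: +1 new -> 18 infected
Step 8: +0 new -> 18 infected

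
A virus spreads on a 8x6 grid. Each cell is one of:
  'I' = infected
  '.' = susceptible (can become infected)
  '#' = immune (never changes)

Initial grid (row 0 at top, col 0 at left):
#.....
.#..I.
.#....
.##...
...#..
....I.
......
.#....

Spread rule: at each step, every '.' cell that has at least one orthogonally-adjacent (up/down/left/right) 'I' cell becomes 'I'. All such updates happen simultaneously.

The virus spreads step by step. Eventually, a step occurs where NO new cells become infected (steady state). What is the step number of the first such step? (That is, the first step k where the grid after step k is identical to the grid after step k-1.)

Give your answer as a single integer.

Step 0 (initial): 2 infected
Step 1: +8 new -> 10 infected
Step 2: +11 new -> 21 infected
Step 3: +9 new -> 30 infected
Step 4: +5 new -> 35 infected
Step 5: +2 new -> 37 infected
Step 6: +2 new -> 39 infected
Step 7: +1 new -> 40 infected
Step 8: +1 new -> 41 infected
Step 9: +0 new -> 41 infected

Answer: 9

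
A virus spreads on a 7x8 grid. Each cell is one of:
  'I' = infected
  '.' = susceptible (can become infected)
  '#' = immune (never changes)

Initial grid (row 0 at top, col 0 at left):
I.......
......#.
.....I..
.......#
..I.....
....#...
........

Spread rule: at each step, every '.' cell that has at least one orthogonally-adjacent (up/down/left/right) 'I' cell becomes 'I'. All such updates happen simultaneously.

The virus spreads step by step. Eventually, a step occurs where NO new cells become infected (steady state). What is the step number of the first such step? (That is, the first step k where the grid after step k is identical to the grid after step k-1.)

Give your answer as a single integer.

Step 0 (initial): 3 infected
Step 1: +10 new -> 13 infected
Step 2: +18 new -> 31 infected
Step 3: +13 new -> 44 infected
Step 4: +6 new -> 50 infected
Step 5: +2 new -> 52 infected
Step 6: +1 new -> 53 infected
Step 7: +0 new -> 53 infected

Answer: 7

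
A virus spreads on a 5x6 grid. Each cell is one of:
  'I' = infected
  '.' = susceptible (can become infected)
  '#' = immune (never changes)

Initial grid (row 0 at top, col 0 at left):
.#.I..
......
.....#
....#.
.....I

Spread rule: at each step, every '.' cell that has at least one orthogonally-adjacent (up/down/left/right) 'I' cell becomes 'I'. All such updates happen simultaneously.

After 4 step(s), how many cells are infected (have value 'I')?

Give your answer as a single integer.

Answer: 22

Derivation:
Step 0 (initial): 2 infected
Step 1: +5 new -> 7 infected
Step 2: +5 new -> 12 infected
Step 3: +6 new -> 18 infected
Step 4: +4 new -> 22 infected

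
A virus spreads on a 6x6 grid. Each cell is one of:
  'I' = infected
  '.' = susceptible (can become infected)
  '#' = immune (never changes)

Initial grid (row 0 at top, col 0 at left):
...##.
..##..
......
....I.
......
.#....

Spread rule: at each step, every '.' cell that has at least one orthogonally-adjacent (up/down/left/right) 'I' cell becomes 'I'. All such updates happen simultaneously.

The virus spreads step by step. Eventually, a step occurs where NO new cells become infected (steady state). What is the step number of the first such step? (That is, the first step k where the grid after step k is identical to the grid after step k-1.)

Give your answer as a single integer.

Answer: 8

Derivation:
Step 0 (initial): 1 infected
Step 1: +4 new -> 5 infected
Step 2: +7 new -> 12 infected
Step 3: +6 new -> 18 infected
Step 4: +5 new -> 23 infected
Step 5: +3 new -> 26 infected
Step 6: +3 new -> 29 infected
Step 7: +2 new -> 31 infected
Step 8: +0 new -> 31 infected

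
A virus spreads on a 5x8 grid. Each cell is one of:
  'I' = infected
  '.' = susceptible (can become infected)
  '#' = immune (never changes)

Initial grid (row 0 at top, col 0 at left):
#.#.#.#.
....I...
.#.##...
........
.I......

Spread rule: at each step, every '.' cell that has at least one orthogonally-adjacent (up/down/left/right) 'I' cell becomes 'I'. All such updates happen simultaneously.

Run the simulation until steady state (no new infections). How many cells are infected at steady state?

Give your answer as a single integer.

Answer: 33

Derivation:
Step 0 (initial): 2 infected
Step 1: +5 new -> 7 infected
Step 2: +8 new -> 15 infected
Step 3: +8 new -> 23 infected
Step 4: +7 new -> 30 infected
Step 5: +2 new -> 32 infected
Step 6: +1 new -> 33 infected
Step 7: +0 new -> 33 infected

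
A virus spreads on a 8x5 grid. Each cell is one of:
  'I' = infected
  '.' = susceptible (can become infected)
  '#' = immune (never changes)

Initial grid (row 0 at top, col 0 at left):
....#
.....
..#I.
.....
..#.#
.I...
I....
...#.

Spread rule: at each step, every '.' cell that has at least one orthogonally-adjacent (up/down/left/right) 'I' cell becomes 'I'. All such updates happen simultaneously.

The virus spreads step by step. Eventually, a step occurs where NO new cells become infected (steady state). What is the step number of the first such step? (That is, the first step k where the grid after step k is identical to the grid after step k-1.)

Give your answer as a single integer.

Step 0 (initial): 3 infected
Step 1: +8 new -> 11 infected
Step 2: +11 new -> 22 infected
Step 3: +7 new -> 29 infected
Step 4: +4 new -> 33 infected
Step 5: +2 new -> 35 infected
Step 6: +0 new -> 35 infected

Answer: 6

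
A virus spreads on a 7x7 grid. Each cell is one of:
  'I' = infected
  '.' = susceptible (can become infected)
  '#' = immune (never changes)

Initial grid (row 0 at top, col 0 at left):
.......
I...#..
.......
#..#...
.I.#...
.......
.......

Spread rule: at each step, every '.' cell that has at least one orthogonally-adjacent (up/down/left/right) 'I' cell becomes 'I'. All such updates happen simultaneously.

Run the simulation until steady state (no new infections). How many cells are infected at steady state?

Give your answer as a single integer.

Answer: 45

Derivation:
Step 0 (initial): 2 infected
Step 1: +7 new -> 9 infected
Step 2: +7 new -> 16 infected
Step 3: +6 new -> 22 infected
Step 4: +4 new -> 26 infected
Step 5: +5 new -> 31 infected
Step 6: +6 new -> 37 infected
Step 7: +6 new -> 43 infected
Step 8: +2 new -> 45 infected
Step 9: +0 new -> 45 infected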